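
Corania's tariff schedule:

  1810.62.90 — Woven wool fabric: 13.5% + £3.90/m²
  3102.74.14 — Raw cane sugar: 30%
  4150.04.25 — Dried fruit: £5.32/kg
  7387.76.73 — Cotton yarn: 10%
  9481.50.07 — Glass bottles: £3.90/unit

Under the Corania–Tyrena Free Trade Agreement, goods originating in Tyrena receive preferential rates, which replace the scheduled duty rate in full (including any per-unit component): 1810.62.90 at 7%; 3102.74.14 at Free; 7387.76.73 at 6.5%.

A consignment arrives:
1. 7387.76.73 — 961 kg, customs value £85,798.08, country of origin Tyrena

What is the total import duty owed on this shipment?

£5,576.88

Line 1 (7387.76.73, Tyrena, 961 kg, £85,798.08):
Base rate for 7387.76.73 is 10%.
Origin Tyrena qualifies under the Corania–Tyrena agreement and 7387.76.73 is covered: preferential rate 6.5% applies instead.
Duty = £85,798.08 × 6.5% = £5,576.88.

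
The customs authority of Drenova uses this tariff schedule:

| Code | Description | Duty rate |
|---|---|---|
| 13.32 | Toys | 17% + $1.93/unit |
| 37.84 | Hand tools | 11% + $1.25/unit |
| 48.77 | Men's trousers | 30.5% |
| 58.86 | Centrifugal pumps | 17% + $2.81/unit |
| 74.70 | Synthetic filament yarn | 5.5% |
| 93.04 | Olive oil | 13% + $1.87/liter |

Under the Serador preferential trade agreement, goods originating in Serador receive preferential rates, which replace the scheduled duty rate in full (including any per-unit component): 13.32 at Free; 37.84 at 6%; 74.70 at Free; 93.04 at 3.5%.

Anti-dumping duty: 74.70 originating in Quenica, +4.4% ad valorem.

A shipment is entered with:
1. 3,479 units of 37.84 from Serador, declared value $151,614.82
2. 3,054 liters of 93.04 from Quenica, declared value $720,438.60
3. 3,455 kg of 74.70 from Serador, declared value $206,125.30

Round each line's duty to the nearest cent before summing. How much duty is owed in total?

Line 1 (37.84, Serador, 3,479 units, $151,614.82):
Base rate for 37.84 is 11% + $1.25/unit.
Origin Serador qualifies under the Drenova–Serador agreement and 37.84 is covered: preferential rate 6% applies instead.
Duty = $151,614.82 × 6% = $9,096.89.
Line 2 (93.04, Quenica, 3,054 liters, $720,438.60):
Base rate for 93.04 is 13% + $1.87/liter.
93.04 has an FTA preferential rate, but origin Quenica is not Serador; base rate stands.
Duty = $720,438.60 × 13% + 3,054 × $1.87 = $99,368.00.
Line 3 (74.70, Serador, 3,455 kg, $206,125.30):
Base rate for 74.70 is 5.5%.
Origin Serador qualifies under the Drenova–Serador agreement and 74.70 is covered: preferential rate Free applies instead.
The additional-duty order on 74.70 targets Quenica, not Serador; it does not apply.
Duty = $206,125.30 × 0% = $0.00.
Total = $9,096.89 + $99,368.00 + $0.00 = $108,464.89.

$108,464.89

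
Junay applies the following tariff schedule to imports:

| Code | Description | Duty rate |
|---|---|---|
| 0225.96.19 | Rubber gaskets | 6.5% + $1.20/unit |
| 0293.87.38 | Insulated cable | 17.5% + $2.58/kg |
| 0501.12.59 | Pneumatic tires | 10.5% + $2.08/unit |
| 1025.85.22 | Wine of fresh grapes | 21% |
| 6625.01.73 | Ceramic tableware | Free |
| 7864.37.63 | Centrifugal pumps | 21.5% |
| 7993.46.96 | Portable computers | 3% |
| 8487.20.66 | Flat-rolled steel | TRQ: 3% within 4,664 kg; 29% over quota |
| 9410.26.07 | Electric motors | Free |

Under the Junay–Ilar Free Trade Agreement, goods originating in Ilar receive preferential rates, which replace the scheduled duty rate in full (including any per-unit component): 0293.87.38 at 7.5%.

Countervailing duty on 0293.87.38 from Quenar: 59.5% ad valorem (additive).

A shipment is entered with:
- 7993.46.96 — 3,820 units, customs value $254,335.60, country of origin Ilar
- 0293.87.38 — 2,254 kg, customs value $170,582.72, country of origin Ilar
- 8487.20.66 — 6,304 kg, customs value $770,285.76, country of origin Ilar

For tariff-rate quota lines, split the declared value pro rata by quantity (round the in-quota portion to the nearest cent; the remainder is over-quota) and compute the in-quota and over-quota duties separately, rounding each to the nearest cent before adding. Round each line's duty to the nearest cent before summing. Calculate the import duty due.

$95,634.15

Line 1 (7993.46.96, Ilar, 3,820 units, $254,335.60):
Base rate for 7993.46.96 is 3%.
Origin Ilar is the FTA partner but 7993.46.96 is not on the preference list; base rate stands.
Duty = $254,335.60 × 3% = $7,630.07.
Line 2 (0293.87.38, Ilar, 2,254 kg, $170,582.72):
Base rate for 0293.87.38 is 17.5% + $2.58/kg.
Origin Ilar qualifies under the Junay–Ilar agreement and 0293.87.38 is covered: preferential rate 7.5% applies instead.
The additional-duty order on 0293.87.38 targets Quenar, not Ilar; it does not apply.
Duty = $170,582.72 × 7.5% = $12,793.70.
Line 3 (8487.20.66, Ilar, 6,304 kg, $770,285.76):
Code 8487.20.66 is under a tariff-rate quota (threshold 4,664 kg). In-quota: 4,664 kg at 3%; over-quota: 1,640 kg at 29%.
Pro-rata value split: in-quota = $770,285.76 × 4,664/6,304 = $569,894.16; over-quota = $770,285.76 − $569,894.16 = $200,391.60.
In-quota duty = $569,894.16 × 3% = $17,096.82. Over-quota duty = $200,391.60 × 29% = $58,113.56.
Line duty = $17,096.82 + $58,113.56 = $75,210.38.
Total = $7,630.07 + $12,793.70 + $75,210.38 = $95,634.15.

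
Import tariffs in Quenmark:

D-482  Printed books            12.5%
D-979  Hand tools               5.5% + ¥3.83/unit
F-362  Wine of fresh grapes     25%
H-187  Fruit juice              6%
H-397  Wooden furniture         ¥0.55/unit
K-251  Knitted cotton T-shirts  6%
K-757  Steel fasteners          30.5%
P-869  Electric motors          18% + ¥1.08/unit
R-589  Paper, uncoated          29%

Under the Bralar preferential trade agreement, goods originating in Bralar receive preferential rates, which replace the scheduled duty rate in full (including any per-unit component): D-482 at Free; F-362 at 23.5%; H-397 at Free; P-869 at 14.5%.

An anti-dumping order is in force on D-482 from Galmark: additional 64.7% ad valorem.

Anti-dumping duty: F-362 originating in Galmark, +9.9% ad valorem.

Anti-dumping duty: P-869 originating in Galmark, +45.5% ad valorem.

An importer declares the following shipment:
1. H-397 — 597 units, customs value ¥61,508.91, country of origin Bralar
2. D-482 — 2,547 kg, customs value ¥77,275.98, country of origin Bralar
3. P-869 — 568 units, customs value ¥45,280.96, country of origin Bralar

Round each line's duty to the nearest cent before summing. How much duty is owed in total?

¥6,565.74

Line 1 (H-397, Bralar, 597 units, ¥61,508.91):
Base rate for H-397 is ¥0.55/unit.
Origin Bralar qualifies under the Quenmark–Bralar agreement and H-397 is covered: preferential rate Free applies instead.
Duty = ¥61,508.91 × 0% = ¥0.00.
Line 2 (D-482, Bralar, 2,547 kg, ¥77,275.98):
Base rate for D-482 is 12.5%.
Origin Bralar qualifies under the Quenmark–Bralar agreement and D-482 is covered: preferential rate Free applies instead.
The additional-duty order on D-482 targets Galmark, not Bralar; it does not apply.
Duty = ¥77,275.98 × 0% = ¥0.00.
Line 3 (P-869, Bralar, 568 units, ¥45,280.96):
Base rate for P-869 is 18% + ¥1.08/unit.
Origin Bralar qualifies under the Quenmark–Bralar agreement and P-869 is covered: preferential rate 14.5% applies instead.
The additional-duty order on P-869 targets Galmark, not Bralar; it does not apply.
Duty = ¥45,280.96 × 14.5% = ¥6,565.74.
Total = ¥0.00 + ¥0.00 + ¥6,565.74 = ¥6,565.74.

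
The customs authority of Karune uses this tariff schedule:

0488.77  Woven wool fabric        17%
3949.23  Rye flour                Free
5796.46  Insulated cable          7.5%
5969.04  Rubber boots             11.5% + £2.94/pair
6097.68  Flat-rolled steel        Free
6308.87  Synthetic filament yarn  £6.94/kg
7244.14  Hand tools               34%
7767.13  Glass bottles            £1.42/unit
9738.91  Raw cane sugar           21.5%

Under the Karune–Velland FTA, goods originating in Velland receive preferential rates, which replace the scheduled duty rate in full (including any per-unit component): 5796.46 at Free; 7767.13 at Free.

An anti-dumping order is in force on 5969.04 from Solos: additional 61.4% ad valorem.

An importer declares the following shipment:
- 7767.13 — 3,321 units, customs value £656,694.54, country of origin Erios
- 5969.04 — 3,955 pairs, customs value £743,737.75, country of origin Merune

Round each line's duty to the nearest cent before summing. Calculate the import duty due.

£101,873.36

Line 1 (7767.13, Erios, 3,321 units, £656,694.54):
Base rate for 7767.13 is £1.42/unit.
7767.13 has an FTA preferential rate, but origin Erios is not Velland; base rate stands.
Duty = 3,321 × £1.42 = £4,715.82.
Line 2 (5969.04, Merune, 3,955 pairs, £743,737.75):
Base rate for 5969.04 is 11.5% + £2.94/pair.
The additional-duty order on 5969.04 targets Solos, not Merune; it does not apply.
Duty = £743,737.75 × 11.5% + 3,955 × £2.94 = £97,157.54.
Total = £4,715.82 + £97,157.54 = £101,873.36.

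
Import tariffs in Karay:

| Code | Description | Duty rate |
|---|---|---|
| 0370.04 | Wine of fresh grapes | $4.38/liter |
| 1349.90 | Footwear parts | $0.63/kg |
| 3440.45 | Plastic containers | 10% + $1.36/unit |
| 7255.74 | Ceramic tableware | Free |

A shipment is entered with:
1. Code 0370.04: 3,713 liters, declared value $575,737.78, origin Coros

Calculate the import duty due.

Line 1 (0370.04, Coros, 3,713 liters, $575,737.78):
Base rate for 0370.04 is $4.38/liter.
Duty = 3,713 × $4.38 = $16,262.94.

$16,262.94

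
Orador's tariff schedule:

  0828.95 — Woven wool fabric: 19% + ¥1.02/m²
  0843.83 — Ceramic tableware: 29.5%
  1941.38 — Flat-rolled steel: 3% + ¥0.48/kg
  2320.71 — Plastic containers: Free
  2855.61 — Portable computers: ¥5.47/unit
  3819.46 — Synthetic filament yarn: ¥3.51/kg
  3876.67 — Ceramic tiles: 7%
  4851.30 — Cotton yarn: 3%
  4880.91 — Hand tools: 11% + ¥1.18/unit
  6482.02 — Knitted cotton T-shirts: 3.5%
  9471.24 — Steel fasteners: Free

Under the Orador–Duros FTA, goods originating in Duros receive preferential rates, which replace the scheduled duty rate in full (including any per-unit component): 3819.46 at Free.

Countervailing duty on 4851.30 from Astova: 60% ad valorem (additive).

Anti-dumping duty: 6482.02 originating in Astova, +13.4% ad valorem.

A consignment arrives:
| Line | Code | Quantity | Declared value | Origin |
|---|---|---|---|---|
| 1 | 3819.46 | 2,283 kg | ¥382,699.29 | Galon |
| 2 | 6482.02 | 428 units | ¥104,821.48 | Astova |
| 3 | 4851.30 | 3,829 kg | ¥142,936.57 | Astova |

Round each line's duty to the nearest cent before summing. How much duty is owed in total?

Line 1 (3819.46, Galon, 2,283 kg, ¥382,699.29):
Base rate for 3819.46 is ¥3.51/kg.
3819.46 has an FTA preferential rate, but origin Galon is not Duros; base rate stands.
Duty = 2,283 × ¥3.51 = ¥8,013.33.
Line 2 (6482.02, Astova, 428 units, ¥104,821.48):
Base rate for 6482.02 is 3.5%.
Additional duty on 6482.02 from Astova: +13.4%. Applied ad valorem rate: 3.5% + 13.4% = 16.9%.
Duty = ¥104,821.48 × 16.9% = ¥17,714.83.
Line 3 (4851.30, Astova, 3,829 kg, ¥142,936.57):
Base rate for 4851.30 is 3%.
Additional duty on 4851.30 from Astova: +60%. Applied ad valorem rate: 3% + 60% = 63%.
Duty = ¥142,936.57 × 63% = ¥90,050.04.
Total = ¥8,013.33 + ¥17,714.83 + ¥90,050.04 = ¥115,778.20.

¥115,778.20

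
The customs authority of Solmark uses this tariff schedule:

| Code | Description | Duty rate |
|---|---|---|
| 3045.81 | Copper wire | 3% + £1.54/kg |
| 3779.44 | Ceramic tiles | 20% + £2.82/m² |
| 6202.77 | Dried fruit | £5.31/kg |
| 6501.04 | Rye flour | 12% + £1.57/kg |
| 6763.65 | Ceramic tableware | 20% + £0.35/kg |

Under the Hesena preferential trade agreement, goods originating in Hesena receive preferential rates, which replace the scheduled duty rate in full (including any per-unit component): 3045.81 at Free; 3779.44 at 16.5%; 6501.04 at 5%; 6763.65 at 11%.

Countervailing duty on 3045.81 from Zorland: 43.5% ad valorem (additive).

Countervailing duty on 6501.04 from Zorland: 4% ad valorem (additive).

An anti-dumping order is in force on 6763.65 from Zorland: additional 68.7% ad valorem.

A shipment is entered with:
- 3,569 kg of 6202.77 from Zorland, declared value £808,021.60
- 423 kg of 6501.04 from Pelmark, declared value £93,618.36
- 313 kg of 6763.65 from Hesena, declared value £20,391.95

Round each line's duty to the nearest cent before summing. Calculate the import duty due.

Line 1 (6202.77, Zorland, 3,569 kg, £808,021.60):
Base rate for 6202.77 is £5.31/kg.
Duty = 3,569 × £5.31 = £18,951.39.
Line 2 (6501.04, Pelmark, 423 kg, £93,618.36):
Base rate for 6501.04 is 12% + £1.57/kg.
6501.04 has an FTA preferential rate, but origin Pelmark is not Hesena; base rate stands.
The additional-duty order on 6501.04 targets Zorland, not Pelmark; it does not apply.
Duty = £93,618.36 × 12% + 423 × £1.57 = £11,898.31.
Line 3 (6763.65, Hesena, 313 kg, £20,391.95):
Base rate for 6763.65 is 20% + £0.35/kg.
Origin Hesena qualifies under the Solmark–Hesena agreement and 6763.65 is covered: preferential rate 11% applies instead.
The additional-duty order on 6763.65 targets Zorland, not Hesena; it does not apply.
Duty = £20,391.95 × 11% = £2,243.11.
Total = £18,951.39 + £11,898.31 + £2,243.11 = £33,092.81.

£33,092.81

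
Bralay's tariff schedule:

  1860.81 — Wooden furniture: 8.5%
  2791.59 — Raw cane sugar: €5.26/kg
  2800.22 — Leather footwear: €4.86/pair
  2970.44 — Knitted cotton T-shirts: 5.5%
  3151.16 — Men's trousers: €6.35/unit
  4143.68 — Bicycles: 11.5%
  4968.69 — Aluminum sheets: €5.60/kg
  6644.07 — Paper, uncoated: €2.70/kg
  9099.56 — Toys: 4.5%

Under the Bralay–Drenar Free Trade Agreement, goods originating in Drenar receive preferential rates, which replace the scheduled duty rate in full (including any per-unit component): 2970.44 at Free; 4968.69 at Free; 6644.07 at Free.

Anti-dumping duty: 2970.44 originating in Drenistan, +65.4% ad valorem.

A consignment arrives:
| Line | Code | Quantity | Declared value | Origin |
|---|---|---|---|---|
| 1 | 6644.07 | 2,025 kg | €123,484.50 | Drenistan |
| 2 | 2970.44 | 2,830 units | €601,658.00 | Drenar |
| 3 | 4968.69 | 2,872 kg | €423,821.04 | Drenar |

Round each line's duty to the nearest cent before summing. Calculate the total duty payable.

€5,467.50

Line 1 (6644.07, Drenistan, 2,025 kg, €123,484.50):
Base rate for 6644.07 is €2.70/kg.
6644.07 has an FTA preferential rate, but origin Drenistan is not Drenar; base rate stands.
Duty = 2,025 × €2.70 = €5,467.50.
Line 2 (2970.44, Drenar, 2,830 units, €601,658.00):
Base rate for 2970.44 is 5.5%.
Origin Drenar qualifies under the Bralay–Drenar agreement and 2970.44 is covered: preferential rate Free applies instead.
The additional-duty order on 2970.44 targets Drenistan, not Drenar; it does not apply.
Duty = €601,658.00 × 0% = €0.00.
Line 3 (4968.69, Drenar, 2,872 kg, €423,821.04):
Base rate for 4968.69 is €5.60/kg.
Origin Drenar qualifies under the Bralay–Drenar agreement and 4968.69 is covered: preferential rate Free applies instead.
Duty = €423,821.04 × 0% = €0.00.
Total = €5,467.50 + €0.00 + €0.00 = €5,467.50.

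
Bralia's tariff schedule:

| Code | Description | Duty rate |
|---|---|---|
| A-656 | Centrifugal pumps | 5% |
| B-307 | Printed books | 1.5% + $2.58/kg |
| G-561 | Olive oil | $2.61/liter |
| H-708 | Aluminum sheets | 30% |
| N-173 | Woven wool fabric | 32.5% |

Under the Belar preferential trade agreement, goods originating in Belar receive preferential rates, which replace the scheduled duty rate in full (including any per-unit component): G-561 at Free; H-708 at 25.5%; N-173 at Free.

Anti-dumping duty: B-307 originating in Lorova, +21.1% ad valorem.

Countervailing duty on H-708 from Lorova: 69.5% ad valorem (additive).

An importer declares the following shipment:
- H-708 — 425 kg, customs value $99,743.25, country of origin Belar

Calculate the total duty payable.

Line 1 (H-708, Belar, 425 kg, $99,743.25):
Base rate for H-708 is 30%.
Origin Belar qualifies under the Bralia–Belar agreement and H-708 is covered: preferential rate 25.5% applies instead.
The additional-duty order on H-708 targets Lorova, not Belar; it does not apply.
Duty = $99,743.25 × 25.5% = $25,434.53.

$25,434.53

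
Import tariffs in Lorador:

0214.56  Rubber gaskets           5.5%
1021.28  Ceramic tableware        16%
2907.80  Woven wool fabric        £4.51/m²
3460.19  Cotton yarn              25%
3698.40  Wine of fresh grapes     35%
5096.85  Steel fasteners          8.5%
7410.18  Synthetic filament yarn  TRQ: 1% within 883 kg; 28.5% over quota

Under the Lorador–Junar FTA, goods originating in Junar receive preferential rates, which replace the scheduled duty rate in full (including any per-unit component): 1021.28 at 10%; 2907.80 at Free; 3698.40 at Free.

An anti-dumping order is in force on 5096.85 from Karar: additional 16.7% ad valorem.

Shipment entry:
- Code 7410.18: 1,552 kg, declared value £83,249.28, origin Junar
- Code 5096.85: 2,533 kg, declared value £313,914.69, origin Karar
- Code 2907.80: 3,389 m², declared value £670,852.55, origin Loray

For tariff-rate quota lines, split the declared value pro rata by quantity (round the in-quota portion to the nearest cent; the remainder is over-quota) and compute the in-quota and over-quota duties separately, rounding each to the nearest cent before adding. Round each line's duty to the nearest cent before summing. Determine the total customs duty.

Line 1 (7410.18, Junar, 1,552 kg, £83,249.28):
Code 7410.18 is under a tariff-rate quota (threshold 883 kg). In-quota: 883 kg at 1%; over-quota: 669 kg at 28.5%.
Pro-rata value split: in-quota = £83,249.28 × 883/1,552 = £47,364.12; over-quota = £83,249.28 − £47,364.12 = £35,885.16.
In-quota duty = £47,364.12 × 1% = £473.64. Over-quota duty = £35,885.16 × 28.5% = £10,227.27.
Line duty = £473.64 + £10,227.27 = £10,700.91.
Line 2 (5096.85, Karar, 2,533 kg, £313,914.69):
Base rate for 5096.85 is 8.5%.
Additional duty on 5096.85 from Karar: +16.7%. Applied ad valorem rate: 8.5% + 16.7% = 25.2%.
Duty = £313,914.69 × 25.2% = £79,106.50.
Line 3 (2907.80, Loray, 3,389 m², £670,852.55):
Base rate for 2907.80 is £4.51/m².
2907.80 has an FTA preferential rate, but origin Loray is not Junar; base rate stands.
Duty = 3,389 × £4.51 = £15,284.39.
Total = £10,700.91 + £79,106.50 + £15,284.39 = £105,091.80.

£105,091.80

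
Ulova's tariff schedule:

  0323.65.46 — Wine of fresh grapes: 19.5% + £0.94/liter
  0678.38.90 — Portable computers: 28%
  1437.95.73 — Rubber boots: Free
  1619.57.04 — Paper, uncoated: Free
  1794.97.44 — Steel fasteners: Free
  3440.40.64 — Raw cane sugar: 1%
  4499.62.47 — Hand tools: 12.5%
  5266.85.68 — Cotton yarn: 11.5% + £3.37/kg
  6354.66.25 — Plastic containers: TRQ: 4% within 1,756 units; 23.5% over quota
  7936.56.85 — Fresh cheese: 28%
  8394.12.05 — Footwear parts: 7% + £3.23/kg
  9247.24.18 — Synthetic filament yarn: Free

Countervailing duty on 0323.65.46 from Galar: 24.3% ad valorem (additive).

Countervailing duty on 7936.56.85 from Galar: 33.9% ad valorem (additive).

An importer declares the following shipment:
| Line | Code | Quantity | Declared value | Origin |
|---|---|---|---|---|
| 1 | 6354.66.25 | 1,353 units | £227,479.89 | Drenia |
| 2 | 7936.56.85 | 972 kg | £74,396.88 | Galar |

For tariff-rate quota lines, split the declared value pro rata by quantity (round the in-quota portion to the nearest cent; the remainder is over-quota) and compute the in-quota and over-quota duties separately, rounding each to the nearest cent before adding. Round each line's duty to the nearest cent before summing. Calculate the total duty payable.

£55,150.87

Line 1 (6354.66.25, Drenia, 1,353 units, £227,479.89):
Code 6354.66.25 is under a tariff-rate quota (threshold 1,756 units). Quantity 1,353 units is within the quota, so the in-quota rate 4% applies to the full value.
Duty = £227,479.89 × 4% = £9,099.20.
Line 2 (7936.56.85, Galar, 972 kg, £74,396.88):
Base rate for 7936.56.85 is 28%.
Additional duty on 7936.56.85 from Galar: +33.9%. Applied ad valorem rate: 28% + 33.9% = 61.9%.
Duty = £74,396.88 × 61.9% = £46,051.67.
Total = £9,099.20 + £46,051.67 = £55,150.87.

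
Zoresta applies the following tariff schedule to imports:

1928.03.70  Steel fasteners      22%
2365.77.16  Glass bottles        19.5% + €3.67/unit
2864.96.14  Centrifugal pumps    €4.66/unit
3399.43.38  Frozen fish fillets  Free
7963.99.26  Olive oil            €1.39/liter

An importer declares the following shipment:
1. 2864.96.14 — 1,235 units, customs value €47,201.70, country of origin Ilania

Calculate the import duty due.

€5,755.10

Line 1 (2864.96.14, Ilania, 1,235 units, €47,201.70):
Base rate for 2864.96.14 is €4.66/unit.
Duty = 1,235 × €4.66 = €5,755.10.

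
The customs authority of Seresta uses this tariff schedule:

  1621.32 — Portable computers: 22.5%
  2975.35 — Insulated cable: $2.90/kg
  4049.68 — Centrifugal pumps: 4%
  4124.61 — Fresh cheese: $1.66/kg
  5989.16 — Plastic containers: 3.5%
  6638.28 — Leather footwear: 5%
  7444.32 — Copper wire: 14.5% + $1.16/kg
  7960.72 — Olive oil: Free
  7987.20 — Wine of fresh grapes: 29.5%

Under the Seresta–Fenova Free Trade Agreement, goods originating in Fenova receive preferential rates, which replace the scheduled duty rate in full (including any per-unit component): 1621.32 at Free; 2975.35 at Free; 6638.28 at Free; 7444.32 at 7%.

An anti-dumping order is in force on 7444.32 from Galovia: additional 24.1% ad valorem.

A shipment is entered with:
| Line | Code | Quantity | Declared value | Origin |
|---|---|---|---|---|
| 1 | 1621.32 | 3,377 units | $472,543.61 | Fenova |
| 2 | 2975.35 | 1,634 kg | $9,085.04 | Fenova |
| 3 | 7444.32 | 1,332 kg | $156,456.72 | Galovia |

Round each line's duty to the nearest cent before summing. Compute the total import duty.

$61,937.41

Line 1 (1621.32, Fenova, 3,377 units, $472,543.61):
Base rate for 1621.32 is 22.5%.
Origin Fenova qualifies under the Seresta–Fenova agreement and 1621.32 is covered: preferential rate Free applies instead.
Duty = $472,543.61 × 0% = $0.00.
Line 2 (2975.35, Fenova, 1,634 kg, $9,085.04):
Base rate for 2975.35 is $2.90/kg.
Origin Fenova qualifies under the Seresta–Fenova agreement and 2975.35 is covered: preferential rate Free applies instead.
Duty = $9,085.04 × 0% = $0.00.
Line 3 (7444.32, Galovia, 1,332 kg, $156,456.72):
Base rate for 7444.32 is 14.5% + $1.16/kg.
7444.32 has an FTA preferential rate, but origin Galovia is not Fenova; base rate stands.
Additional duty on 7444.32 from Galovia: +24.1%. Applied ad valorem rate: 14.5% + 24.1% = 38.6%.
Duty = $156,456.72 × 38.6% + 1,332 × $1.16 = $61,937.41.
Total = $0.00 + $0.00 + $61,937.41 = $61,937.41.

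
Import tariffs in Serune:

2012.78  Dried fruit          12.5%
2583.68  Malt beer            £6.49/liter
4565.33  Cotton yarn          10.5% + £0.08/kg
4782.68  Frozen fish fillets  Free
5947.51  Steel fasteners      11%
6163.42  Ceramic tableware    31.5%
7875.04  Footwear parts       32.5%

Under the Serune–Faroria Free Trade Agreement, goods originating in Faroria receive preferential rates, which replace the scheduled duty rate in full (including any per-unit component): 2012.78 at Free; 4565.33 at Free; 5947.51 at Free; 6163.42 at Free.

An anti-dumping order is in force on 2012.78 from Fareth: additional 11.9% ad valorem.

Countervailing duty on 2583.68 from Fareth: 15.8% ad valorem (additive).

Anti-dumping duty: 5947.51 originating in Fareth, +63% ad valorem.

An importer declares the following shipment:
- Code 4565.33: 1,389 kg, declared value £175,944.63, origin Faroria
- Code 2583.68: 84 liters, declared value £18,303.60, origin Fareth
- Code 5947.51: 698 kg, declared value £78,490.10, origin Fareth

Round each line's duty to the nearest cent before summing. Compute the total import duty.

Line 1 (4565.33, Faroria, 1,389 kg, £175,944.63):
Base rate for 4565.33 is 10.5% + £0.08/kg.
Origin Faroria qualifies under the Serune–Faroria agreement and 4565.33 is covered: preferential rate Free applies instead.
Duty = £175,944.63 × 0% = £0.00.
Line 2 (2583.68, Fareth, 84 liters, £18,303.60):
Base rate for 2583.68 is £6.49/liter.
Additional duty on 2583.68 from Fareth: +15.8% ad valorem. Applied ad valorem rate = 15.8%.
Duty = £18,303.60 × 15.8% + 84 × £6.49 = £3,437.13.
Line 3 (5947.51, Fareth, 698 kg, £78,490.10):
Base rate for 5947.51 is 11%.
5947.51 has an FTA preferential rate, but origin Fareth is not Faroria; base rate stands.
Additional duty on 5947.51 from Fareth: +63%. Applied ad valorem rate: 11% + 63% = 74%.
Duty = £78,490.10 × 74% = £58,082.67.
Total = £0.00 + £3,437.13 + £58,082.67 = £61,519.80.

£61,519.80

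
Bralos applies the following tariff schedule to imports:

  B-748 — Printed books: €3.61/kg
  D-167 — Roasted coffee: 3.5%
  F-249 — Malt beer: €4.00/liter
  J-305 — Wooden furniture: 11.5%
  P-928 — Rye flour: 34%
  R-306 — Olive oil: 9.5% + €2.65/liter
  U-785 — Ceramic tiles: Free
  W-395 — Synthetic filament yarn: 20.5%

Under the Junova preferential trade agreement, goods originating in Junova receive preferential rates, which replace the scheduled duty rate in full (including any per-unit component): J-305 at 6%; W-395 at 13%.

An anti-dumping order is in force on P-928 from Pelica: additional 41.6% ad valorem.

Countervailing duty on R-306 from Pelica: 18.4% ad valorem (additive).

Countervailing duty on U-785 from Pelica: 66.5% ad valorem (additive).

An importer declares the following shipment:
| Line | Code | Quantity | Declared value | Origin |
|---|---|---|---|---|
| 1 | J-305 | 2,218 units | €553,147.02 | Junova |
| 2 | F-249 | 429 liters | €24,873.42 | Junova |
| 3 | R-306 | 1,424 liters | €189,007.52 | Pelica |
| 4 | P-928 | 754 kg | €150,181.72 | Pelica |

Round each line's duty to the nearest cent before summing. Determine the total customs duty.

Line 1 (J-305, Junova, 2,218 units, €553,147.02):
Base rate for J-305 is 11.5%.
Origin Junova qualifies under the Bralos–Junova agreement and J-305 is covered: preferential rate 6% applies instead.
Duty = €553,147.02 × 6% = €33,188.82.
Line 2 (F-249, Junova, 429 liters, €24,873.42):
Base rate for F-249 is €4.00/liter.
Origin Junova is the FTA partner but F-249 is not on the preference list; base rate stands.
Duty = 429 × €4.00 = €1,716.00.
Line 3 (R-306, Pelica, 1,424 liters, €189,007.52):
Base rate for R-306 is 9.5% + €2.65/liter.
Additional duty on R-306 from Pelica: +18.4%. Applied ad valorem rate: 9.5% + 18.4% = 27.9%.
Duty = €189,007.52 × 27.9% + 1,424 × €2.65 = €56,506.70.
Line 4 (P-928, Pelica, 754 kg, €150,181.72):
Base rate for P-928 is 34%.
Additional duty on P-928 from Pelica: +41.6%. Applied ad valorem rate: 34% + 41.6% = 75.6%.
Duty = €150,181.72 × 75.6% = €113,537.38.
Total = €33,188.82 + €1,716.00 + €56,506.70 + €113,537.38 = €204,948.90.

€204,948.90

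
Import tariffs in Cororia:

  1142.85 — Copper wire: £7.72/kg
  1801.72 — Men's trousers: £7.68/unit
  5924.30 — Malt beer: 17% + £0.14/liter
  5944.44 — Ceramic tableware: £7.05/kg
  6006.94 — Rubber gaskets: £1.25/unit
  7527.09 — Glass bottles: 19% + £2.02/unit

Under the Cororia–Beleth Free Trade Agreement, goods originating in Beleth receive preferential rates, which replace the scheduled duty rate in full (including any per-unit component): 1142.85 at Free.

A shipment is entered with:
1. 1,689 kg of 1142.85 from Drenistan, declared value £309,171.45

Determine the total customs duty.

Line 1 (1142.85, Drenistan, 1,689 kg, £309,171.45):
Base rate for 1142.85 is £7.72/kg.
1142.85 has an FTA preferential rate, but origin Drenistan is not Beleth; base rate stands.
Duty = 1,689 × £7.72 = £13,039.08.

£13,039.08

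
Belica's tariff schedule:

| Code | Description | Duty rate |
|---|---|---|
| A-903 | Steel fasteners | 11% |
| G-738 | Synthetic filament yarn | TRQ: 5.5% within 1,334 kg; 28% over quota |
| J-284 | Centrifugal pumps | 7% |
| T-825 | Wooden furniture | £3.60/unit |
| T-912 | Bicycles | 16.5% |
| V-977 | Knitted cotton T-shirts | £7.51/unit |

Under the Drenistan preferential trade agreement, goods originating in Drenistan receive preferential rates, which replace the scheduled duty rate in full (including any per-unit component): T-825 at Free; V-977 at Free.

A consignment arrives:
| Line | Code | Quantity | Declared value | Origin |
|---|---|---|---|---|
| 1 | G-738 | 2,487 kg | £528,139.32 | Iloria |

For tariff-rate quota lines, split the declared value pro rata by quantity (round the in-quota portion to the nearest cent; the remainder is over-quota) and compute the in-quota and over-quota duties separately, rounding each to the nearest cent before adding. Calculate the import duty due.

Line 1 (G-738, Iloria, 2,487 kg, £528,139.32):
Code G-738 is under a tariff-rate quota (threshold 1,334 kg). In-quota: 1,334 kg at 5.5%; over-quota: 1,153 kg at 28%.
Pro-rata value split: in-quota = £528,139.32 × 1,334/2,487 = £283,288.24; over-quota = £528,139.32 − £283,288.24 = £244,851.08.
In-quota duty = £283,288.24 × 5.5% = £15,580.85. Over-quota duty = £244,851.08 × 28% = £68,558.30.
Line duty = £15,580.85 + £68,558.30 = £84,139.15.

£84,139.15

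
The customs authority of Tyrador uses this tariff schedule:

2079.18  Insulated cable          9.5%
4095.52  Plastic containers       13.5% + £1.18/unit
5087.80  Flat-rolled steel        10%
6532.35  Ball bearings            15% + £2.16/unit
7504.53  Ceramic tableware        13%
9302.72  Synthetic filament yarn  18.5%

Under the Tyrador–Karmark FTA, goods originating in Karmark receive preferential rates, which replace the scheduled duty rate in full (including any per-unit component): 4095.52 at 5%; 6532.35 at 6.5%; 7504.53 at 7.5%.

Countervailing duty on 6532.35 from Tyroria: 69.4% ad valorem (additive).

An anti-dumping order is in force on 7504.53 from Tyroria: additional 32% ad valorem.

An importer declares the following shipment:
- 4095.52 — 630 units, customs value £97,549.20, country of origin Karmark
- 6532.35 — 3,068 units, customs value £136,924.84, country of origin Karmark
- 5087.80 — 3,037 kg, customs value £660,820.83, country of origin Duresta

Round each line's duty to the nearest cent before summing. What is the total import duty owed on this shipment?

Line 1 (4095.52, Karmark, 630 units, £97,549.20):
Base rate for 4095.52 is 13.5% + £1.18/unit.
Origin Karmark qualifies under the Tyrador–Karmark agreement and 4095.52 is covered: preferential rate 5% applies instead.
Duty = £97,549.20 × 5% = £4,877.46.
Line 2 (6532.35, Karmark, 3,068 units, £136,924.84):
Base rate for 6532.35 is 15% + £2.16/unit.
Origin Karmark qualifies under the Tyrador–Karmark agreement and 6532.35 is covered: preferential rate 6.5% applies instead.
The additional-duty order on 6532.35 targets Tyroria, not Karmark; it does not apply.
Duty = £136,924.84 × 6.5% = £8,900.11.
Line 3 (5087.80, Duresta, 3,037 kg, £660,820.83):
Base rate for 5087.80 is 10%.
Duty = £660,820.83 × 10% = £66,082.08.
Total = £4,877.46 + £8,900.11 + £66,082.08 = £79,859.65.

£79,859.65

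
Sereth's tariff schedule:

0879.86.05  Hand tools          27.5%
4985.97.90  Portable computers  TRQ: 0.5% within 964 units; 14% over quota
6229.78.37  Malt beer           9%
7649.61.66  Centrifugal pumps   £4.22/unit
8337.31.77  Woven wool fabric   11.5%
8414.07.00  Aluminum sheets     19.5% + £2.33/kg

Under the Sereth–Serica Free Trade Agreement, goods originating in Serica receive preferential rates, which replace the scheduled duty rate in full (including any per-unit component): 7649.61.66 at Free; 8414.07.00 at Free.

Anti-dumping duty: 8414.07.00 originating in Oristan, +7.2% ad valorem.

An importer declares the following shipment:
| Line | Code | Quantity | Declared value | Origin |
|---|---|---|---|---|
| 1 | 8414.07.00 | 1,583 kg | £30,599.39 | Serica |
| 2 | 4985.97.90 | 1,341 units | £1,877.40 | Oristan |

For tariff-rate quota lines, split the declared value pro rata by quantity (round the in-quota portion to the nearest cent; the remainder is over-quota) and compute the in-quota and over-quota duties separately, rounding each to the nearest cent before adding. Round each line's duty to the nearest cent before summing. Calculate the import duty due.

£80.64

Line 1 (8414.07.00, Serica, 1,583 kg, £30,599.39):
Base rate for 8414.07.00 is 19.5% + £2.33/kg.
Origin Serica qualifies under the Sereth–Serica agreement and 8414.07.00 is covered: preferential rate Free applies instead.
The additional-duty order on 8414.07.00 targets Oristan, not Serica; it does not apply.
Duty = £30,599.39 × 0% = £0.00.
Line 2 (4985.97.90, Oristan, 1,341 units, £1,877.40):
Code 4985.97.90 is under a tariff-rate quota (threshold 964 units). In-quota: 964 units at 0.5%; over-quota: 377 units at 14%.
Pro-rata value split: in-quota = £1,877.40 × 964/1,341 = £1,349.60; over-quota = £1,877.40 − £1,349.60 = £527.80.
In-quota duty = £1,349.60 × 0.5% = £6.75. Over-quota duty = £527.80 × 14% = £73.89.
Line duty = £6.75 + £73.89 = £80.64.
Total = £0.00 + £80.64 = £80.64.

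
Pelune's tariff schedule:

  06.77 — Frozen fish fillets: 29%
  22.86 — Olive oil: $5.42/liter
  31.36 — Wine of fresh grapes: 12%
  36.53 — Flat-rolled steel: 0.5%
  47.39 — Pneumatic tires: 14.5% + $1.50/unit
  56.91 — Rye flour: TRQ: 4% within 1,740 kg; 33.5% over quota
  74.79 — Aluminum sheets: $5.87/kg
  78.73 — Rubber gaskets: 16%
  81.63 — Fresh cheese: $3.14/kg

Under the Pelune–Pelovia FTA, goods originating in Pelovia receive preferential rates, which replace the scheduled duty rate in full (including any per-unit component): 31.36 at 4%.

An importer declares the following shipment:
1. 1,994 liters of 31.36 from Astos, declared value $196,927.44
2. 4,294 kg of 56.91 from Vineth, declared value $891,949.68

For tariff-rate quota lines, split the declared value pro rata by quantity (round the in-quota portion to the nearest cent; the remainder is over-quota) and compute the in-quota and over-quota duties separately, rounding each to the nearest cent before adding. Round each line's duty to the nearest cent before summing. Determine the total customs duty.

$215,811.75

Line 1 (31.36, Astos, 1,994 liters, $196,927.44):
Base rate for 31.36 is 12%.
31.36 has an FTA preferential rate, but origin Astos is not Pelovia; base rate stands.
Duty = $196,927.44 × 12% = $23,631.29.
Line 2 (56.91, Vineth, 4,294 kg, $891,949.68):
Code 56.91 is under a tariff-rate quota (threshold 1,740 kg). In-quota: 1,740 kg at 4%; over-quota: 2,554 kg at 33.5%.
Pro-rata value split: in-quota = $891,949.68 × 1,740/4,294 = $361,432.80; over-quota = $891,949.68 − $361,432.80 = $530,516.88.
In-quota duty = $361,432.80 × 4% = $14,457.31. Over-quota duty = $530,516.88 × 33.5% = $177,723.15.
Line duty = $14,457.31 + $177,723.15 = $192,180.46.
Total = $23,631.29 + $192,180.46 = $215,811.75.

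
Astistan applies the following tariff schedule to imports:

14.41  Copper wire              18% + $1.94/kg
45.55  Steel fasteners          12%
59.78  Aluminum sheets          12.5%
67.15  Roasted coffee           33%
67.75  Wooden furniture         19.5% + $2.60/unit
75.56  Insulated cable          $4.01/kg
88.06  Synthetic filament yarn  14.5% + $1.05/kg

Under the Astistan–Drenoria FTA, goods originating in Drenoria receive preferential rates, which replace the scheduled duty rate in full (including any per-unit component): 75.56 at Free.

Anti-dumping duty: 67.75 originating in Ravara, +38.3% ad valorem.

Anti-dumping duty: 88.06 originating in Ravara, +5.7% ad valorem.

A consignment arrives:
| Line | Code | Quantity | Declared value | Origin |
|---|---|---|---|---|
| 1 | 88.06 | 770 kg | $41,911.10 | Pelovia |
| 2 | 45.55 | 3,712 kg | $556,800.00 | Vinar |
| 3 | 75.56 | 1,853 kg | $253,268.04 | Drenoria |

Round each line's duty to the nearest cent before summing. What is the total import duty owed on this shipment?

Line 1 (88.06, Pelovia, 770 kg, $41,911.10):
Base rate for 88.06 is 14.5% + $1.05/kg.
The additional-duty order on 88.06 targets Ravara, not Pelovia; it does not apply.
Duty = $41,911.10 × 14.5% + 770 × $1.05 = $6,885.61.
Line 2 (45.55, Vinar, 3,712 kg, $556,800.00):
Base rate for 45.55 is 12%.
Duty = $556,800.00 × 12% = $66,816.00.
Line 3 (75.56, Drenoria, 1,853 kg, $253,268.04):
Base rate for 75.56 is $4.01/kg.
Origin Drenoria qualifies under the Astistan–Drenoria agreement and 75.56 is covered: preferential rate Free applies instead.
Duty = $253,268.04 × 0% = $0.00.
Total = $6,885.61 + $66,816.00 + $0.00 = $73,701.61.

$73,701.61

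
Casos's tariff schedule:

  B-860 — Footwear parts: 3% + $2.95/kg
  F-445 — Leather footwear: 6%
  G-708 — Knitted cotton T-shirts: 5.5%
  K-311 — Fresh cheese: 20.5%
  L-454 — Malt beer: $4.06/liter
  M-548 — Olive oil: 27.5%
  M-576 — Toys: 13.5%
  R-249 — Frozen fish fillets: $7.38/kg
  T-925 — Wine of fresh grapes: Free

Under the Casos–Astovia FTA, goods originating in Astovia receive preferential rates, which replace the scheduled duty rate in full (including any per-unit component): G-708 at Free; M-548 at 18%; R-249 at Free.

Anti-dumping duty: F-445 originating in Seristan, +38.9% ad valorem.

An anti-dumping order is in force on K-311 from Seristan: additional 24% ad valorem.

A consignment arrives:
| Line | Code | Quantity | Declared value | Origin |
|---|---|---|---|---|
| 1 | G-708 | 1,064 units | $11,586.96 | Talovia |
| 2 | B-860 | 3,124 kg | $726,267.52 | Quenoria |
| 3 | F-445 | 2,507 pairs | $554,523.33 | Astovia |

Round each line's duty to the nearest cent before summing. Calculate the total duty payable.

Line 1 (G-708, Talovia, 1,064 units, $11,586.96):
Base rate for G-708 is 5.5%.
G-708 has an FTA preferential rate, but origin Talovia is not Astovia; base rate stands.
Duty = $11,586.96 × 5.5% = $637.28.
Line 2 (B-860, Quenoria, 3,124 kg, $726,267.52):
Base rate for B-860 is 3% + $2.95/kg.
Duty = $726,267.52 × 3% + 3,124 × $2.95 = $31,003.83.
Line 3 (F-445, Astovia, 2,507 pairs, $554,523.33):
Base rate for F-445 is 6%.
Origin Astovia is the FTA partner but F-445 is not on the preference list; base rate stands.
The additional-duty order on F-445 targets Seristan, not Astovia; it does not apply.
Duty = $554,523.33 × 6% = $33,271.40.
Total = $637.28 + $31,003.83 + $33,271.40 = $64,912.51.

$64,912.51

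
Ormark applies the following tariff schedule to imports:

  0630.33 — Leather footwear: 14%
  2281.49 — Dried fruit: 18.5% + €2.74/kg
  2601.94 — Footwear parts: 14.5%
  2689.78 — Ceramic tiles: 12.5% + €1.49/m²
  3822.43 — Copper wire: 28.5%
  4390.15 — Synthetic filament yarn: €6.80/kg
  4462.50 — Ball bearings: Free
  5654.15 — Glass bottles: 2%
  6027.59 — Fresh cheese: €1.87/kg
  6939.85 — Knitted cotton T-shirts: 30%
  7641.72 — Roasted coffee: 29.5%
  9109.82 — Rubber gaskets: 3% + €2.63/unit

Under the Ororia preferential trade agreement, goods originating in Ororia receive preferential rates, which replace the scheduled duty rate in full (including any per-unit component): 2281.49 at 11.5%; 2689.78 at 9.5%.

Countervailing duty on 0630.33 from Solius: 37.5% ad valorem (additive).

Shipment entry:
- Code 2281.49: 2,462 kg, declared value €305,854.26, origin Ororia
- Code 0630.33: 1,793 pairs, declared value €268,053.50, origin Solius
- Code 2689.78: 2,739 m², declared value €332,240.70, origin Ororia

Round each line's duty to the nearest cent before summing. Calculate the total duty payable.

Line 1 (2281.49, Ororia, 2,462 kg, €305,854.26):
Base rate for 2281.49 is 18.5% + €2.74/kg.
Origin Ororia qualifies under the Ormark–Ororia agreement and 2281.49 is covered: preferential rate 11.5% applies instead.
Duty = €305,854.26 × 11.5% = €35,173.24.
Line 2 (0630.33, Solius, 1,793 pairs, €268,053.50):
Base rate for 0630.33 is 14%.
Additional duty on 0630.33 from Solius: +37.5%. Applied ad valorem rate: 14% + 37.5% = 51.5%.
Duty = €268,053.50 × 51.5% = €138,047.55.
Line 3 (2689.78, Ororia, 2,739 m², €332,240.70):
Base rate for 2689.78 is 12.5% + €1.49/m².
Origin Ororia qualifies under the Ormark–Ororia agreement and 2689.78 is covered: preferential rate 9.5% applies instead.
Duty = €332,240.70 × 9.5% = €31,562.87.
Total = €35,173.24 + €138,047.55 + €31,562.87 = €204,783.66.

€204,783.66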